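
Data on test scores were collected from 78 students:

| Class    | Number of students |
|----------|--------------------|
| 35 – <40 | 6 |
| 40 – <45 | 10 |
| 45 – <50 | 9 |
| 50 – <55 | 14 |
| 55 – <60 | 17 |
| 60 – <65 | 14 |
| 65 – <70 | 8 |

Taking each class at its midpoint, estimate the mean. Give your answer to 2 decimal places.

Midpoints: 37.5, 42.5, 47.5, 52.5, 57.5, 62.5, 67.5
Σfm = 6×37.5 + 10×42.5 + 9×47.5 + 14×52.5 + 17×57.5 + 14×62.5 + 8×67.5 = 4205
n = Σf = 78
Mean = 4205 / 78 = 53.9103

53.91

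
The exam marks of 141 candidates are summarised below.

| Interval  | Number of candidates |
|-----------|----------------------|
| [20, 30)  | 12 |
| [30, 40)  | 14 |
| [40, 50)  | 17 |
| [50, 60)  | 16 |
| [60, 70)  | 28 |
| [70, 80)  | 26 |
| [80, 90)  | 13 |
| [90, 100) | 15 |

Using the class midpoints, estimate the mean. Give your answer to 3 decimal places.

61.950

Midpoints: 25, 35, 45, 55, 65, 75, 85, 95
Σfm = 12×25 + 14×35 + 17×45 + 16×55 + 28×65 + 26×75 + 13×85 + 15×95 = 8735
n = Σf = 141
Mean = 8735 / 141 = 61.9504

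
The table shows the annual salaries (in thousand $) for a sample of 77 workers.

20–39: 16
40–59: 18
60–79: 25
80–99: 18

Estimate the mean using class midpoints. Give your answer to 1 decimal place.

Midpoints: 29.5, 49.5, 69.5, 89.5
Σfm = 16×29.5 + 18×49.5 + 25×69.5 + 18×89.5 = 4711.5
n = Σf = 77
Mean = 4711.5 / 77 = 61.1883

61.2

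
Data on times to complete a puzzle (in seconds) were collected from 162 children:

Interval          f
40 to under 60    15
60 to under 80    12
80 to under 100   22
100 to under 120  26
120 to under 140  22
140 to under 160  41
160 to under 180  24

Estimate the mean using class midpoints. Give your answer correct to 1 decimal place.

Midpoints: 50, 70, 90, 110, 130, 150, 170
Σfm = 15×50 + 12×70 + 22×90 + 26×110 + 22×130 + 41×150 + 24×170 = 19520
n = Σf = 162
Mean = 19520 / 162 = 120.4938

120.5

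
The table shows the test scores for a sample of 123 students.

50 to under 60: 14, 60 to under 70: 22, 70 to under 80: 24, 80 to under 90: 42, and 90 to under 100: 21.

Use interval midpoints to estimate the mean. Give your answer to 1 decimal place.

77.8

Midpoints: 55, 65, 75, 85, 95
Σfm = 14×55 + 22×65 + 24×75 + 42×85 + 21×95 = 9565
n = Σf = 123
Mean = 9565 / 123 = 77.7642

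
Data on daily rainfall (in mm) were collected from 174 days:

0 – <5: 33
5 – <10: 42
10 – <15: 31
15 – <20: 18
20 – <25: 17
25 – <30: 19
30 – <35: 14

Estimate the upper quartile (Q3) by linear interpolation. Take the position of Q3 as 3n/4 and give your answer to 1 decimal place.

21.9

Cumulative frequencies: 33, 75, 106, 124, 141, 160, 174
n = 174; position = 3n/4 = 130.5.
This falls in the class 20 – <25: L = 20, F = 124, f = 17, h = 5.
Upper quartile ≈ 20 + ((130.5 − 124) / 17) × 5 = 21.9118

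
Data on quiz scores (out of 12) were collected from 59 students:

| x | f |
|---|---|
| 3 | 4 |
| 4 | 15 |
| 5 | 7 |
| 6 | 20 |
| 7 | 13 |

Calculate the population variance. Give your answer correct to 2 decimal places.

1.59

Values: 3, 4, 5, 6, 7
n = 59, Σfx = 318, mean = 5.3898
Σfx² = 1808
Σf(x − x̄)² = Σfx² − (Σfx)²/n = 1808 − 318²/59 = 94.0339
Population variance = 94.0339 / 59 = 1.5938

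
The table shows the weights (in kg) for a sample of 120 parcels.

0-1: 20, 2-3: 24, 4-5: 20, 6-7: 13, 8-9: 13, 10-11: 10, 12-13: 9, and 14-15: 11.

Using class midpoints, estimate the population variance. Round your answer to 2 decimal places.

Midpoints: 0.5, 2.5, 4.5, 6.5, 8.5, 10.5, 12.5, 14.5
n = 120, Σfm = 732, mean = 6.1000
Σfm² = 6870
Σf(m − x̄)² = Σfm² − (Σfm)²/n = 6870 − 732²/120 = 2404.8000
Population variance = 2404.8000 / 120 = 20.0400

20.04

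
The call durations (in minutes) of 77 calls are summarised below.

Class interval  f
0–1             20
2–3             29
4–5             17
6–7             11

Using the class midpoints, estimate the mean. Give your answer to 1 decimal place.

3.0

Midpoints: 0.5, 2.5, 4.5, 6.5
Σfm = 20×0.5 + 29×2.5 + 17×4.5 + 11×6.5 = 230.5
n = Σf = 77
Mean = 230.5 / 77 = 2.9935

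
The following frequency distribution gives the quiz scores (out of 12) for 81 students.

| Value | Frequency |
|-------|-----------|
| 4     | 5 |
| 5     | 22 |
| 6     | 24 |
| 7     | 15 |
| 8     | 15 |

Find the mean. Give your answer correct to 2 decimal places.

Values: 4, 5, 6, 7, 8
Σfx = 5×4 + 22×5 + 24×6 + 15×7 + 15×8 = 499
n = Σf = 81
Mean = 499 / 81 = 6.1605

6.16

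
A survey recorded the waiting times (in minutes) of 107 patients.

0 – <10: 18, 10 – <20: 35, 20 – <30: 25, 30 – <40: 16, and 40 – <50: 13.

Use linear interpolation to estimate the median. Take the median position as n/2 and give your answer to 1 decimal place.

20.2

Cumulative frequencies: 18, 53, 78, 94, 107
n = 107; position = n/2 = 53.5.
This falls in the class 20 – <30: L = 20, F = 53, f = 25, h = 10.
Median ≈ 20 + ((53.5 − 53) / 25) × 10 = 20.2000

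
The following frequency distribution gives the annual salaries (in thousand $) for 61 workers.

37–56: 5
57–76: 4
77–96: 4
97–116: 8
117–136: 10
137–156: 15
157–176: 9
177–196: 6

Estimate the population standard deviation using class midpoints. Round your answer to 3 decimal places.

Midpoints: 46.5, 66.5, 86.5, 106.5, 126.5, 146.5, 166.5, 186.5
n = 61, Σfm = 7776.5, mean = 127.4836
Σfm² = 1089317.25
Σf(m − x̄)² = Σfm² − (Σfm)²/n = 1089317.25 − 7776.5²/61 = 97940.9836
Population variance = 97940.9836 / 61 = 1605.5899
Standard deviation = √1605.5899 = 40.0698

40.070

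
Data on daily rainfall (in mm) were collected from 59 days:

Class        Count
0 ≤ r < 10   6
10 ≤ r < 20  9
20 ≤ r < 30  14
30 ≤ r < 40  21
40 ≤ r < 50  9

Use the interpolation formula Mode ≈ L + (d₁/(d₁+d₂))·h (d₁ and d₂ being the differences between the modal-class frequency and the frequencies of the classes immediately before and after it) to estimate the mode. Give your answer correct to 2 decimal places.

Modal class: 30 ≤ r < 40 (highest frequency 21).
d₁ = 21 − 14 = 7, d₂ = 21 − 9 = 12
Mode ≈ 30 + (7/(7+12)) × 10 = 30 + 3.6842 = 33.6842

33.68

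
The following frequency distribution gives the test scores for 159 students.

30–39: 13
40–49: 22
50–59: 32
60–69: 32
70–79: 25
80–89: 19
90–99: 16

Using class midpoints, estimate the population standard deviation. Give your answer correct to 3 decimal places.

17.409

Midpoints: 34.5, 44.5, 54.5, 64.5, 74.5, 84.5, 94.5
n = 159, Σfm = 10215.5, mean = 64.2484
Σfm² = 704519.75
Σf(m − x̄)² = Σfm² − (Σfm)²/n = 704519.75 − 10215.5²/159 = 48189.9371
Population variance = 48189.9371 / 159 = 303.0814
Standard deviation = √303.0814 = 17.4092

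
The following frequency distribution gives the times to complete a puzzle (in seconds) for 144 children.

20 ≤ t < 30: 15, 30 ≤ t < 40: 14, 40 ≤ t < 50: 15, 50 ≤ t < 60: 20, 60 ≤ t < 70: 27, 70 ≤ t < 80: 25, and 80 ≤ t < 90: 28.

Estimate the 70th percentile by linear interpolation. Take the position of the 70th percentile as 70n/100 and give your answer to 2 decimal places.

73.92

Cumulative frequencies: 15, 29, 44, 64, 91, 116, 144
n = 144; position = 70n/100 = 100.8.
This falls in the class 70 ≤ t < 80: L = 70, F = 91, f = 25, h = 10.
70th percentile ≈ 70 + ((100.8 − 91) / 25) × 10 = 73.9200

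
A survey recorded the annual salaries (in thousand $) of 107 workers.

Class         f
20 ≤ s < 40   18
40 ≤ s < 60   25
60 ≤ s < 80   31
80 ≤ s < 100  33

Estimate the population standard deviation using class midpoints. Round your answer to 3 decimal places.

Midpoints: 30, 50, 70, 90
n = 107, Σfm = 6930, mean = 64.7664
Σfm² = 497900
Σf(m − x̄)² = Σfm² − (Σfm)²/n = 497900 − 6930²/107 = 49069.1589
Population variance = 49069.1589 / 107 = 458.5903
Standard deviation = √458.5903 = 21.4147

21.415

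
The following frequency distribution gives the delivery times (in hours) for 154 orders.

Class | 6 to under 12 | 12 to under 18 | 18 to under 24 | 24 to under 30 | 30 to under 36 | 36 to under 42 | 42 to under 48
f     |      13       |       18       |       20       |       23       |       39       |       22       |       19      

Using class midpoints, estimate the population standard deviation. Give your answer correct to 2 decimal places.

10.74

Midpoints: 9, 15, 21, 27, 33, 39, 45
n = 154, Σfm = 4428, mean = 28.7532
Σfm² = 145098
Σf(m − x̄)² = Σfm² − (Σfm)²/n = 145098 − 4428²/154 = 17778.6234
Population variance = 17778.6234 / 154 = 115.4456
Standard deviation = √115.4456 = 10.7446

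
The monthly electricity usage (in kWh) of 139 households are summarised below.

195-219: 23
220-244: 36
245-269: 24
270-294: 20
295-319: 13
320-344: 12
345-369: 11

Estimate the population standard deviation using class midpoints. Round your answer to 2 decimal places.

Midpoints: 207, 232, 257, 282, 307, 332, 357
n = 139, Σfm = 36823, mean = 264.9137
Σfm² = 10048711
Σf(m − x̄)² = Σfm² − (Σfm)²/n = 10048711 − 36823²/139 = 293794.9640
Population variance = 293794.9640 / 139 = 2113.6328
Standard deviation = √2113.6328 = 45.9743

45.97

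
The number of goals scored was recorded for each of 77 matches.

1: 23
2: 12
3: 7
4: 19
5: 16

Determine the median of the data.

Cumulative frequencies: 23, 35, 42, 61, 77
n = 77, so the median is the value in position (n+1)/2 = 39.
Position 39 falls at value 3.

3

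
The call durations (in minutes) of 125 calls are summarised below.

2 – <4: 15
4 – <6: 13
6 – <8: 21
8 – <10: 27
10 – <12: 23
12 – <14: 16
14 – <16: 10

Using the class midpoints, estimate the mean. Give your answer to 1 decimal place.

8.9

Midpoints: 3, 5, 7, 9, 11, 13, 15
Σfm = 15×3 + 13×5 + 21×7 + 27×9 + 23×11 + 16×13 + 10×15 = 1111
n = Σf = 125
Mean = 1111 / 125 = 8.8880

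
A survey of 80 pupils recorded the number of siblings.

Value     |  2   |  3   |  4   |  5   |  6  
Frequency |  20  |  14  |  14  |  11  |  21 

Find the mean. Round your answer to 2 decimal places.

Values: 2, 3, 4, 5, 6
Σfx = 20×2 + 14×3 + 14×4 + 11×5 + 21×6 = 319
n = Σf = 80
Mean = 319 / 80 = 3.9875

3.99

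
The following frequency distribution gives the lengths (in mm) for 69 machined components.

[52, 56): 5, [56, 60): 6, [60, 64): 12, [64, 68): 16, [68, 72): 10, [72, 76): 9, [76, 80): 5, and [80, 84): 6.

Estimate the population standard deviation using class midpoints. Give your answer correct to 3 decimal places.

7.714

Midpoints: 54, 58, 62, 66, 70, 74, 78, 82
n = 69, Σfm = 4666, mean = 67.6232
Σfm² = 319636
Σf(m − x̄)² = Σfm² − (Σfm)²/n = 319636 − 4666²/69 = 4106.2029
Population variance = 4106.2029 / 69 = 59.5102
Standard deviation = √59.5102 = 7.7143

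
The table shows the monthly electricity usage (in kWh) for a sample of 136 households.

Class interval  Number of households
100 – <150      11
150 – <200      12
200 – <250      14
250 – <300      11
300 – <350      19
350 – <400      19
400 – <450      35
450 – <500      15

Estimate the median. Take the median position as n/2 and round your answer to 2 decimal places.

352.63

Cumulative frequencies: 11, 23, 37, 48, 67, 86, 121, 136
n = 136; position = n/2 = 68.
This falls in the class 350 – <400: L = 350, F = 67, f = 19, h = 50.
Median ≈ 350 + ((68 − 67) / 19) × 50 = 352.6316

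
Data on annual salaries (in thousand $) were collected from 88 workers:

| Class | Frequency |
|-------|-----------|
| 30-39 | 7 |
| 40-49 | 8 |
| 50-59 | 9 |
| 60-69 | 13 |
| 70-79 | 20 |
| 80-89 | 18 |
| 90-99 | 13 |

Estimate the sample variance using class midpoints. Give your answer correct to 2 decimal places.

328.41

Midpoints: 34.5, 44.5, 54.5, 64.5, 74.5, 84.5, 94.5
n = 88, Σfm = 6166, mean = 70.0682
Σfm² = 460612
Σf(m − x̄)² = Σfm² − (Σfm)²/n = 460612 − 6166²/88 = 28571.5909
Sample variance = 28571.5909 / 87 = 328.4091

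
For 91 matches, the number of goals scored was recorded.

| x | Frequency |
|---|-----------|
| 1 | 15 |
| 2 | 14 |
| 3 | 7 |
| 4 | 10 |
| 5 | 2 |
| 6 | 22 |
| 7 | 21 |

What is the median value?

Cumulative frequencies: 15, 29, 36, 46, 48, 70, 91
n = 91, so the median is the value in position (n+1)/2 = 46.
Position 46 falls at value 4.

4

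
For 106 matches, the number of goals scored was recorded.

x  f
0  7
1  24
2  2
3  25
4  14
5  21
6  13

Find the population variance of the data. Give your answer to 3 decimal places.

Values: 0, 1, 2, 3, 4, 5, 6
n = 106, Σfx = 342, mean = 3.2264
Σfx² = 1474
Σf(x − x̄)² = Σfx² − (Σfx)²/n = 1474 − 342²/106 = 370.5660
Population variance = 370.5660 / 106 = 3.4959

3.496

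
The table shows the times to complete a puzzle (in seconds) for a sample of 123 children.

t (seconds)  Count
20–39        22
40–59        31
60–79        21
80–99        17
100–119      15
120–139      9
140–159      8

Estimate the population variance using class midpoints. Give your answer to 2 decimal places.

1291.67

Midpoints: 29.5, 49.5, 69.5, 89.5, 109.5, 129.5, 149.5
n = 123, Σfm = 9168.5, mean = 74.5407
Σfm² = 842300.75
Σf(m − x̄)² = Σfm² − (Σfm)²/n = 842300.75 − 9168.5²/123 = 158874.7967
Population variance = 158874.7967 / 123 = 1291.6650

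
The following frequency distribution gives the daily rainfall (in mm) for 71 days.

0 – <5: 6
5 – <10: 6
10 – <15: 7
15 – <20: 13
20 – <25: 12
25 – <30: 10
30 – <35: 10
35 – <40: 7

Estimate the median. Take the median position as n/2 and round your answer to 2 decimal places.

Cumulative frequencies: 6, 12, 19, 32, 44, 54, 64, 71
n = 71; position = n/2 = 35.5.
This falls in the class 20 – <25: L = 20, F = 32, f = 12, h = 5.
Median ≈ 20 + ((35.5 − 32) / 12) × 5 = 21.4583

21.46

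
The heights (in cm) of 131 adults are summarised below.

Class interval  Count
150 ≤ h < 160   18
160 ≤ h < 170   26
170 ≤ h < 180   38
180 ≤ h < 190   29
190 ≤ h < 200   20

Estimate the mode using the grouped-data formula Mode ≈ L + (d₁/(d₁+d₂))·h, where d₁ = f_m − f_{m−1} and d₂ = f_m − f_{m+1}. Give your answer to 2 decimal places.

175.71

Modal class: 170 ≤ h < 180 (highest frequency 38).
d₁ = 38 − 26 = 12, d₂ = 38 − 29 = 9
Mode ≈ 170 + (12/(12+9)) × 10 = 170 + 5.7143 = 175.7143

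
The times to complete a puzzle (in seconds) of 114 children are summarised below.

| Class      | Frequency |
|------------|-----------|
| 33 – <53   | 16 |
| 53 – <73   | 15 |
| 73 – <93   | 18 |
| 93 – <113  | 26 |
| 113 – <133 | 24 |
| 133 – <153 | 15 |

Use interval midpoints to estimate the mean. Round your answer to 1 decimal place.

95.6

Midpoints: 43, 63, 83, 103, 123, 143
Σfm = 16×43 + 15×63 + 18×83 + 26×103 + 24×123 + 15×143 = 10902
n = Σf = 114
Mean = 10902 / 114 = 95.6316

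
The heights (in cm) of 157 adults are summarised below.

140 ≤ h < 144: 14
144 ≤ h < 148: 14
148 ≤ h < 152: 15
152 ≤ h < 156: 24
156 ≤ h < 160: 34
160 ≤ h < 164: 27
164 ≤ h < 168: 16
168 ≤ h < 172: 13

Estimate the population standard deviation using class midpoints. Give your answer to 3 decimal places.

Midpoints: 142, 146, 150, 154, 158, 162, 166, 170
n = 157, Σfm = 24590, mean = 156.6242
Σfm² = 3861364
Σf(m − x̄)² = Σfm² − (Σfm)²/n = 3861364 − 24590²/157 = 9974.8280
Population variance = 9974.8280 / 157 = 63.5339
Standard deviation = √63.5339 = 7.9708

7.971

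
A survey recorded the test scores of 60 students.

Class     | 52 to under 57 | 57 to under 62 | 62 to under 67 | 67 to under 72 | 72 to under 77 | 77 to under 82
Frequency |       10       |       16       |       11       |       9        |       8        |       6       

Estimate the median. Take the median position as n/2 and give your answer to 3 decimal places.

63.818

Cumulative frequencies: 10, 26, 37, 46, 54, 60
n = 60; position = n/2 = 30.
This falls in the class 62 to under 67: L = 62, F = 26, f = 11, h = 5.
Median ≈ 62 + ((30 − 26) / 11) × 5 = 63.8182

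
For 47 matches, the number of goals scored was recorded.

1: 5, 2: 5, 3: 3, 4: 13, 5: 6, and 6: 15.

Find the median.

4

Cumulative frequencies: 5, 10, 13, 26, 32, 47
n = 47, so the median is the value in position (n+1)/2 = 24.
Position 24 falls at value 4.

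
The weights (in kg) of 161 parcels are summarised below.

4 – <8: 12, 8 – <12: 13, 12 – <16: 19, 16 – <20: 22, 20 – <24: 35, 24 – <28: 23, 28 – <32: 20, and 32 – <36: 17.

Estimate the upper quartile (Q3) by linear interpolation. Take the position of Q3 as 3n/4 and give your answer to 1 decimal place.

Cumulative frequencies: 12, 25, 44, 66, 101, 124, 144, 161
n = 161; position = 3n/4 = 120.75.
This falls in the class 24 – <28: L = 24, F = 101, f = 23, h = 4.
Upper quartile ≈ 24 + ((120.75 − 101) / 23) × 4 = 27.4348

27.4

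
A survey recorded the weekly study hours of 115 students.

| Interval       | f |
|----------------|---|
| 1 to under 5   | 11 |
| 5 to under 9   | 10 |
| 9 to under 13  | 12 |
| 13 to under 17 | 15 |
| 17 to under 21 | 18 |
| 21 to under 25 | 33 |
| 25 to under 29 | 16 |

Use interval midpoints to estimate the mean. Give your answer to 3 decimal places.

17.330

Midpoints: 3, 7, 11, 15, 19, 23, 27
Σfm = 11×3 + 10×7 + 12×11 + 15×15 + 18×19 + 33×23 + 16×27 = 1993
n = Σf = 115
Mean = 1993 / 115 = 17.3304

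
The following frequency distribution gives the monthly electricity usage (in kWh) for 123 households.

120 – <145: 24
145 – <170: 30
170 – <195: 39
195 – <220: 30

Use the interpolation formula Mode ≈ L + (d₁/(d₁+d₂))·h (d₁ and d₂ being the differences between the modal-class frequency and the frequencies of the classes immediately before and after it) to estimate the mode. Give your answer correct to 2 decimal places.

182.50

Modal class: 170 – <195 (highest frequency 39).
d₁ = 39 − 30 = 9, d₂ = 39 − 30 = 9
Mode ≈ 170 + (9/(9+9)) × 25 = 170 + 12.5000 = 182.5000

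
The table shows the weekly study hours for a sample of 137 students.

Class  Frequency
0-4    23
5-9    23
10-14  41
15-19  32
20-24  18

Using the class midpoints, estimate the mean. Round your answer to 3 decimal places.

Midpoints: 2, 7, 12, 17, 22
Σfm = 23×2 + 23×7 + 41×12 + 32×17 + 18×22 = 1639
n = Σf = 137
Mean = 1639 / 137 = 11.9635

11.964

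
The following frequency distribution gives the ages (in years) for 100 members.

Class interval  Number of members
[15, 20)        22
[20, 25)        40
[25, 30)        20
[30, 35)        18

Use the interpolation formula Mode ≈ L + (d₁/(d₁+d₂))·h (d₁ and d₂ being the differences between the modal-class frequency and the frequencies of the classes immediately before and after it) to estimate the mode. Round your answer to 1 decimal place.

Modal class: [20, 25) (highest frequency 40).
d₁ = 40 − 22 = 18, d₂ = 40 − 20 = 20
Mode ≈ 20 + (18/(18+20)) × 5 = 20 + 2.3684 = 22.3684

22.4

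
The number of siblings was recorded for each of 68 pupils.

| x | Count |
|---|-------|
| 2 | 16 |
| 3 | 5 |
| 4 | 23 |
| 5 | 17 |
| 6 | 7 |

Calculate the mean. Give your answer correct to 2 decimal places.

Values: 2, 3, 4, 5, 6
Σfx = 16×2 + 5×3 + 23×4 + 17×5 + 7×6 = 266
n = Σf = 68
Mean = 266 / 68 = 3.9118

3.91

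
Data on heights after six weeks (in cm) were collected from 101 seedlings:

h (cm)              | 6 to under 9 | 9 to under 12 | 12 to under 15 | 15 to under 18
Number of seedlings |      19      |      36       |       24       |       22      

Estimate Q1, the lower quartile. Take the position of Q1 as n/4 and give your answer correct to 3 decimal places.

Cumulative frequencies: 19, 55, 79, 101
n = 101; position = n/4 = 25.25.
This falls in the class 9 to under 12: L = 9, F = 19, f = 36, h = 3.
Lower quartile ≈ 9 + ((25.25 − 19) / 36) × 3 = 9.5208

9.521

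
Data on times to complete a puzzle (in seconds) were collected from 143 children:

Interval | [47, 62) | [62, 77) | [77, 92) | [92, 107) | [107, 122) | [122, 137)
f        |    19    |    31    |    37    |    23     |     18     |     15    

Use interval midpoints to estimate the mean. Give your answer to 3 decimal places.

Midpoints: 54.5, 69.5, 84.5, 99.5, 114.5, 129.5
Σfm = 19×54.5 + 31×69.5 + 37×84.5 + 23×99.5 + 18×114.5 + 15×129.5 = 12608.5
n = Σf = 143
Mean = 12608.5 / 143 = 88.1713

88.171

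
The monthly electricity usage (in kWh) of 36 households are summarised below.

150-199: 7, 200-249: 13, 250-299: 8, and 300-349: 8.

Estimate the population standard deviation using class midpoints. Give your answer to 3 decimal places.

52.023

Midpoints: 174.5, 224.5, 274.5, 324.5
n = 36, Σfm = 8932, mean = 248.1111
Σfm² = 2313559
Σf(m − x̄)² = Σfm² − (Σfm)²/n = 2313559 − 8932²/36 = 97430.5556
Population variance = 97430.5556 / 36 = 2706.4043
Standard deviation = √2706.4043 = 52.0231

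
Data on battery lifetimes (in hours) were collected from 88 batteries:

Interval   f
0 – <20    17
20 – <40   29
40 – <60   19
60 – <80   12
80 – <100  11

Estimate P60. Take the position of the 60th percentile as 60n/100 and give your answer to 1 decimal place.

47.2

Cumulative frequencies: 17, 46, 65, 77, 88
n = 88; position = 60n/100 = 52.8.
This falls in the class 40 – <60: L = 40, F = 46, f = 19, h = 20.
60th percentile ≈ 40 + ((52.8 − 46) / 19) × 20 = 47.1579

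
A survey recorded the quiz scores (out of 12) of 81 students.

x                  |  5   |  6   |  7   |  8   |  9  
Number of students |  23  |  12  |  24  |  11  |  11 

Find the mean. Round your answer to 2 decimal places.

Values: 5, 6, 7, 8, 9
Σfx = 23×5 + 12×6 + 24×7 + 11×8 + 11×9 = 542
n = Σf = 81
Mean = 542 / 81 = 6.6914

6.69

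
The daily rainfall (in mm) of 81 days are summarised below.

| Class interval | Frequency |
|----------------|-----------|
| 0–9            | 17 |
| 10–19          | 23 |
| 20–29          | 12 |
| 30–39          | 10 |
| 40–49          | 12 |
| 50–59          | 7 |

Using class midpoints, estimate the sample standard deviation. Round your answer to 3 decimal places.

Midpoints: 4.5, 14.5, 24.5, 34.5, 44.5, 54.5
n = 81, Σfm = 1964.5, mean = 24.2531
Σfm² = 68840.25
Σf(m − x̄)² = Σfm² − (Σfm)²/n = 68840.25 − 1964.5²/81 = 21195.0617
Sample variance = 21195.0617 / 80 = 264.9383
Standard deviation = √264.9383 = 16.2769

16.277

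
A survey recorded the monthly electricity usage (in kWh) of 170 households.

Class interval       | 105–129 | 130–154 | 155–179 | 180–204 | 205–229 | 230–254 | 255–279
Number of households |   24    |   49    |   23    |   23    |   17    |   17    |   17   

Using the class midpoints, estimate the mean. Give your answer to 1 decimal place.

Midpoints: 117, 142, 167, 192, 217, 242, 267
Σfm = 24×117 + 49×142 + 23×167 + 23×192 + 17×217 + 17×242 + 17×267 = 30365
n = Σf = 170
Mean = 30365 / 170 = 178.6176

178.6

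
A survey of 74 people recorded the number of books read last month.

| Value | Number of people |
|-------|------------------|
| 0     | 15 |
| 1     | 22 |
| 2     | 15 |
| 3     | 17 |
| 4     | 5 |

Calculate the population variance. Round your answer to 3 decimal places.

Values: 0, 1, 2, 3, 4
n = 74, Σfx = 123, mean = 1.6622
Σfx² = 315
Σf(x − x̄)² = Σfx² − (Σfx)²/n = 315 − 123²/74 = 110.5541
Population variance = 110.5541 / 74 = 1.4940

1.494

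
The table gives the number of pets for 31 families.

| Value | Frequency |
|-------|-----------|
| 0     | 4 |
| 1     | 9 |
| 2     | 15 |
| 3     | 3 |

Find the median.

Cumulative frequencies: 4, 13, 28, 31
n = 31, so the median is the value in position (n+1)/2 = 16.
Position 16 falls at value 2.

2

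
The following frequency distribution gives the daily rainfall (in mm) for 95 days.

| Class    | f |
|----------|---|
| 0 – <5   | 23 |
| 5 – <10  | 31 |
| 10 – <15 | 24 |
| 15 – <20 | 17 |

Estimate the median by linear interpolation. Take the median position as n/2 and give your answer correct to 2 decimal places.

8.95

Cumulative frequencies: 23, 54, 78, 95
n = 95; position = n/2 = 47.5.
This falls in the class 5 – <10: L = 5, F = 23, f = 31, h = 5.
Median ≈ 5 + ((47.5 − 23) / 31) × 5 = 8.9516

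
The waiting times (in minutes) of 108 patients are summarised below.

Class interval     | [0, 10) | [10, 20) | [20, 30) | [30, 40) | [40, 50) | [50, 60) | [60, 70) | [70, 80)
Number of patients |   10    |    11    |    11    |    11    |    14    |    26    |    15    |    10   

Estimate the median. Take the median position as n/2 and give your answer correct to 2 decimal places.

47.86

Cumulative frequencies: 10, 21, 32, 43, 57, 83, 98, 108
n = 108; position = n/2 = 54.
This falls in the class [40, 50): L = 40, F = 43, f = 14, h = 10.
Median ≈ 40 + ((54 − 43) / 14) × 10 = 47.8571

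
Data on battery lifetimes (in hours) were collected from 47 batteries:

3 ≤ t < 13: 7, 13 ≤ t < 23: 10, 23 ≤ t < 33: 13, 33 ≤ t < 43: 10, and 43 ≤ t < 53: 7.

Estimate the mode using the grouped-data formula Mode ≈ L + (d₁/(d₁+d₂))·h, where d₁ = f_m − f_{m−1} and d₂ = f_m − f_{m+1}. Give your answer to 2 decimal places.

Modal class: 23 ≤ t < 33 (highest frequency 13).
d₁ = 13 − 10 = 3, d₂ = 13 − 10 = 3
Mode ≈ 23 + (3/(3+3)) × 10 = 23 + 5.0000 = 28.0000

28.00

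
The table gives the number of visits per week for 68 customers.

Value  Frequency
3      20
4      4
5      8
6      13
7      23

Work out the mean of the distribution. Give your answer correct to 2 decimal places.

Values: 3, 4, 5, 6, 7
Σfx = 20×3 + 4×4 + 8×5 + 13×6 + 23×7 = 355
n = Σf = 68
Mean = 355 / 68 = 5.2206

5.22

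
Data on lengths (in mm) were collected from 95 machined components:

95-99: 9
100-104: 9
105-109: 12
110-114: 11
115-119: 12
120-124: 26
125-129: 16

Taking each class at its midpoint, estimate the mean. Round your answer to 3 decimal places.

Midpoints: 97, 102, 107, 112, 117, 122, 127
Σfm = 9×97 + 9×102 + 12×107 + 11×112 + 12×117 + 26×122 + 16×127 = 10915
n = Σf = 95
Mean = 10915 / 95 = 114.8947

114.895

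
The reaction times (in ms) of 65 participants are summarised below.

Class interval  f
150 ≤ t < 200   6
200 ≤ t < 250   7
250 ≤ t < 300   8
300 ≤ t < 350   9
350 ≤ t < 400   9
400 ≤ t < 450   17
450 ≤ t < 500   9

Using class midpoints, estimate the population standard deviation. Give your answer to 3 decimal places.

94.900

Midpoints: 175, 225, 275, 325, 375, 425, 475
n = 65, Σfm = 22625, mean = 348.0769
Σfm² = 8460625
Σf(m − x̄)² = Σfm² − (Σfm)²/n = 8460625 − 22625²/65 = 585384.6154
Population variance = 585384.6154 / 65 = 9005.9172
Standard deviation = √9005.9172 = 94.8995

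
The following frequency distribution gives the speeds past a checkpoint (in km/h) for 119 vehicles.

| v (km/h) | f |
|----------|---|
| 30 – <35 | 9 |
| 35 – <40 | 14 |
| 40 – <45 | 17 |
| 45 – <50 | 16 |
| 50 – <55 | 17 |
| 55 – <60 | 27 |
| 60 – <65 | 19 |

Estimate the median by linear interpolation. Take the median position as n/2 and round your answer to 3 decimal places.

Cumulative frequencies: 9, 23, 40, 56, 73, 100, 119
n = 119; position = n/2 = 59.5.
This falls in the class 50 – <55: L = 50, F = 56, f = 17, h = 5.
Median ≈ 50 + ((59.5 − 56) / 17) × 5 = 51.0294

51.029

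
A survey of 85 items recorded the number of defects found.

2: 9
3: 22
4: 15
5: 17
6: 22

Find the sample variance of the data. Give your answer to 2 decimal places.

1.88

Values: 2, 3, 4, 5, 6
n = 85, Σfx = 361, mean = 4.2471
Σfx² = 1691
Σf(x − x̄)² = Σfx² − (Σfx)²/n = 1691 − 361²/85 = 157.8118
Sample variance = 157.8118 / 84 = 1.8787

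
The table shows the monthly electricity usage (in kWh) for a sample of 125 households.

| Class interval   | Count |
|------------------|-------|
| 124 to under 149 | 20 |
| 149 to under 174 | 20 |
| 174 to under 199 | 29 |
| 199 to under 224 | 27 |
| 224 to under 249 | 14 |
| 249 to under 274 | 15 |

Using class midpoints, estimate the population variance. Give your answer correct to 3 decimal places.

1526.000

Midpoints: 136.5, 161.5, 186.5, 211.5, 236.5, 261.5
n = 125, Σfm = 24312.5, mean = 194.5000
Σfm² = 4919531.25
Σf(m − x̄)² = Σfm² − (Σfm)²/n = 4919531.25 − 24312.5²/125 = 190750.0000
Population variance = 190750.0000 / 125 = 1526.0000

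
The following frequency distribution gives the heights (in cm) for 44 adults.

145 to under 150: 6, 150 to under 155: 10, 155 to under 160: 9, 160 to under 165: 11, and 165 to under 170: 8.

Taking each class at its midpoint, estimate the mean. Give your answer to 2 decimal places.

Midpoints: 147.5, 152.5, 157.5, 162.5, 167.5
Σfm = 6×147.5 + 10×152.5 + 9×157.5 + 11×162.5 + 8×167.5 = 6955
n = Σf = 44
Mean = 6955 / 44 = 158.0682

158.07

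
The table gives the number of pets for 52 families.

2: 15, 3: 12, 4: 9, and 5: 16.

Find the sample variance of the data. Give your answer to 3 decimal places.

Values: 2, 3, 4, 5
n = 52, Σfx = 182, mean = 3.5000
Σfx² = 712
Σf(x − x̄)² = Σfx² − (Σfx)²/n = 712 − 182²/52 = 75.0000
Sample variance = 75.0000 / 51 = 1.4706

1.471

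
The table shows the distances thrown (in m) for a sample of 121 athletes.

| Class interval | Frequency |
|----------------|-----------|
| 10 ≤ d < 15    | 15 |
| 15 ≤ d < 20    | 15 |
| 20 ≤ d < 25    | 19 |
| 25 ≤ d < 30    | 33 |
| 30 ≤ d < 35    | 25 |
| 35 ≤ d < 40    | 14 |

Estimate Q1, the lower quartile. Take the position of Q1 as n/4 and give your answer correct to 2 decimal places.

20.07

Cumulative frequencies: 15, 30, 49, 82, 107, 121
n = 121; position = n/4 = 30.25.
This falls in the class 20 ≤ d < 25: L = 20, F = 30, f = 19, h = 5.
Lower quartile ≈ 20 + ((30.25 − 30) / 19) × 5 = 20.0658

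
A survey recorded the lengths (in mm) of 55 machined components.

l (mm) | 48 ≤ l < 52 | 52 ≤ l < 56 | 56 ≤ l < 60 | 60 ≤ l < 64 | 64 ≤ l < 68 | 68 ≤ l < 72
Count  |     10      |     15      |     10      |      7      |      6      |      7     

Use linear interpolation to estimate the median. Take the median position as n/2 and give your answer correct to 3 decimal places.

57.000

Cumulative frequencies: 10, 25, 35, 42, 48, 55
n = 55; position = n/2 = 27.5.
This falls in the class 56 ≤ l < 60: L = 56, F = 25, f = 10, h = 4.
Median ≈ 56 + ((27.5 − 25) / 10) × 4 = 57.0000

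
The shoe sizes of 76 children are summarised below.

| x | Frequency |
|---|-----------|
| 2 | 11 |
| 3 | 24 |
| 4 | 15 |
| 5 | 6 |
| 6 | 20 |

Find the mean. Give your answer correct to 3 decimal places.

Values: 2, 3, 4, 5, 6
Σfx = 11×2 + 24×3 + 15×4 + 6×5 + 20×6 = 304
n = Σf = 76
Mean = 304 / 76 = 4.0000

4.000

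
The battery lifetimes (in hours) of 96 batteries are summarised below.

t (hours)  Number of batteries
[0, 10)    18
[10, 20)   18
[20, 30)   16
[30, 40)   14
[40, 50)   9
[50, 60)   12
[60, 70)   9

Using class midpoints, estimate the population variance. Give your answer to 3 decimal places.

Midpoints: 5, 15, 25, 35, 45, 55, 65
n = 96, Σfm = 2900, mean = 30.2083
Σfm² = 124200
Σf(m − x̄)² = Σfm² − (Σfm)²/n = 124200 − 2900²/96 = 36595.8333
Population variance = 36595.8333 / 96 = 381.2066

381.207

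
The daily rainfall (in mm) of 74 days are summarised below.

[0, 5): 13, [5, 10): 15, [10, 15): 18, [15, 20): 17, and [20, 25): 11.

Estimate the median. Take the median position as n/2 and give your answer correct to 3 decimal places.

12.500

Cumulative frequencies: 13, 28, 46, 63, 74
n = 74; position = n/2 = 37.
This falls in the class [10, 15): L = 10, F = 28, f = 18, h = 5.
Median ≈ 10 + ((37 − 28) / 18) × 5 = 12.5000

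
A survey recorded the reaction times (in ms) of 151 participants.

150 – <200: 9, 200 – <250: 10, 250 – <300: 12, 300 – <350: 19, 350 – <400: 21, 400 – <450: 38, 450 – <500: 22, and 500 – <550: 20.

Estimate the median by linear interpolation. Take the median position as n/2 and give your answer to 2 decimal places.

405.92

Cumulative frequencies: 9, 19, 31, 50, 71, 109, 131, 151
n = 151; position = n/2 = 75.5.
This falls in the class 400 – <450: L = 400, F = 71, f = 38, h = 50.
Median ≈ 400 + ((75.5 − 71) / 38) × 50 = 405.9211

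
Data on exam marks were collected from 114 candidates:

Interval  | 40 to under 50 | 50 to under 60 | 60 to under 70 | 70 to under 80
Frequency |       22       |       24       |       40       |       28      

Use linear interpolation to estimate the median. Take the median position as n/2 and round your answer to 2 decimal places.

62.75

Cumulative frequencies: 22, 46, 86, 114
n = 114; position = n/2 = 57.
This falls in the class 60 to under 70: L = 60, F = 46, f = 40, h = 10.
Median ≈ 60 + ((57 − 46) / 40) × 10 = 62.7500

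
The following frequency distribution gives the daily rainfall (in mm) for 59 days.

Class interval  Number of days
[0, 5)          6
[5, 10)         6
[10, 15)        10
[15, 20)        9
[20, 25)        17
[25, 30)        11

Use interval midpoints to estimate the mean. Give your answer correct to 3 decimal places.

17.415

Midpoints: 2.5, 7.5, 12.5, 17.5, 22.5, 27.5
Σfm = 6×2.5 + 6×7.5 + 10×12.5 + 9×17.5 + 17×22.5 + 11×27.5 = 1027.5
n = Σf = 59
Mean = 1027.5 / 59 = 17.4153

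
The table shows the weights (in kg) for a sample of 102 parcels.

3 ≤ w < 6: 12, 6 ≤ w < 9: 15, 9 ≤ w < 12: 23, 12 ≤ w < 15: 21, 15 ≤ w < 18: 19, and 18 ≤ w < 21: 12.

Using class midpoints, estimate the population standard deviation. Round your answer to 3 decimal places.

Midpoints: 4.5, 7.5, 10.5, 13.5, 16.5, 19.5
n = 102, Σfm = 1239, mean = 12.1471
Σfm² = 17185.5
Σf(m − x̄)² = Σfm² − (Σfm)²/n = 17185.5 − 1239²/102 = 2135.2941
Population variance = 2135.2941 / 102 = 20.9343
Standard deviation = √20.9343 = 4.5754

4.575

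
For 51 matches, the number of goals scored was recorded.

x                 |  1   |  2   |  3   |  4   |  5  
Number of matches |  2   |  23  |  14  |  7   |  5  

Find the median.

Cumulative frequencies: 2, 25, 39, 46, 51
n = 51, so the median is the value in position (n+1)/2 = 26.
Position 26 falls at value 3.

3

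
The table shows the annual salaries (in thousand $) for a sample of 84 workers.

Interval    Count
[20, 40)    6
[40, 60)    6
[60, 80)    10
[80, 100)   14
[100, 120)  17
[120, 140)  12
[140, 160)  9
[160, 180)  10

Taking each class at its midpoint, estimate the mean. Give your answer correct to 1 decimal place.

106.2

Midpoints: 30, 50, 70, 90, 110, 130, 150, 170
Σfm = 6×30 + 6×50 + 10×70 + 14×90 + 17×110 + 12×130 + 9×150 + 10×170 = 8920
n = Σf = 84
Mean = 8920 / 84 = 106.1905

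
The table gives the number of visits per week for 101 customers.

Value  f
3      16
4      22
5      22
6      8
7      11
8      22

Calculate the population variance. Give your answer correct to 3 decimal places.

Values: 3, 4, 5, 6, 7, 8
n = 101, Σfx = 547, mean = 5.4158
Σfx² = 3281
Σf(x − x̄)² = Σfx² − (Σfx)²/n = 3281 − 547²/101 = 318.5347
Population variance = 318.5347 / 101 = 3.1538

3.154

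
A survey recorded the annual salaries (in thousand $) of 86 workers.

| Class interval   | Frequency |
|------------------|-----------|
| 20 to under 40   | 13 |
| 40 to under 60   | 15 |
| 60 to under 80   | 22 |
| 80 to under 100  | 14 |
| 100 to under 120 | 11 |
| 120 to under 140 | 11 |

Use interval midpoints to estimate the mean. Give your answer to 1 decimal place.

76.5

Midpoints: 30, 50, 70, 90, 110, 130
Σfm = 13×30 + 15×50 + 22×70 + 14×90 + 11×110 + 11×130 = 6580
n = Σf = 86
Mean = 6580 / 86 = 76.5116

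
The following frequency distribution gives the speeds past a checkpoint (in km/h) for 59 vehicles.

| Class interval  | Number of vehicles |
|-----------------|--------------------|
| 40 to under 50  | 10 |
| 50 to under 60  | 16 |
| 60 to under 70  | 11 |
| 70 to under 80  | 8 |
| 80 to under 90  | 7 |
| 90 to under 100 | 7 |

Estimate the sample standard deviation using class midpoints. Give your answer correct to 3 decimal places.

Midpoints: 45, 55, 65, 75, 85, 95
n = 59, Σfm = 3905, mean = 66.1864
Σfm² = 273875
Σf(m − x̄)² = Σfm² − (Σfm)²/n = 273875 − 3905²/59 = 15416.9492
Sample variance = 15416.9492 / 58 = 265.8095
Standard deviation = √265.8095 = 16.3037

16.304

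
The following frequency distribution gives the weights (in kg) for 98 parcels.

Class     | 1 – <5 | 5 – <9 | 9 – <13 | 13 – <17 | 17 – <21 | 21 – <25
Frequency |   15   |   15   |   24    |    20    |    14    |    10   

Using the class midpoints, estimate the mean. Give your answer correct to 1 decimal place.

Midpoints: 3, 7, 11, 15, 19, 23
Σfm = 15×3 + 15×7 + 24×11 + 20×15 + 14×19 + 10×23 = 1210
n = Σf = 98
Mean = 1210 / 98 = 12.3469

12.3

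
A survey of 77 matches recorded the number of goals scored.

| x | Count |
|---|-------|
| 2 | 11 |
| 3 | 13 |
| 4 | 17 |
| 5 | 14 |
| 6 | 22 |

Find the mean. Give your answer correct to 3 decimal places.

Values: 2, 3, 4, 5, 6
Σfx = 11×2 + 13×3 + 17×4 + 14×5 + 22×6 = 331
n = Σf = 77
Mean = 331 / 77 = 4.2987

4.299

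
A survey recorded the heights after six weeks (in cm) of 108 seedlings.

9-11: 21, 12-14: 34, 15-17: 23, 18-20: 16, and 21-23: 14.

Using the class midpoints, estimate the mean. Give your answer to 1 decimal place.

15.1

Midpoints: 10, 13, 16, 19, 22
Σfm = 21×10 + 34×13 + 23×16 + 16×19 + 14×22 = 1632
n = Σf = 108
Mean = 1632 / 108 = 15.1111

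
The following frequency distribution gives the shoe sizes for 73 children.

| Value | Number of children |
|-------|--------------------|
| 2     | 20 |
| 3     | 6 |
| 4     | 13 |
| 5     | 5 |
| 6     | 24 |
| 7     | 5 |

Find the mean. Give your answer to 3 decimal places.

4.301

Values: 2, 3, 4, 5, 6, 7
Σfx = 20×2 + 6×3 + 13×4 + 5×5 + 24×6 + 5×7 = 314
n = Σf = 73
Mean = 314 / 73 = 4.3014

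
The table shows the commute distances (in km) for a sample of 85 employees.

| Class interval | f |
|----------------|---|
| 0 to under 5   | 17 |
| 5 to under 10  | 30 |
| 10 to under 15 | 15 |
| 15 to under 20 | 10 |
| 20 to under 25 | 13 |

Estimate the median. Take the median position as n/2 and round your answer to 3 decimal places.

9.250

Cumulative frequencies: 17, 47, 62, 72, 85
n = 85; position = n/2 = 42.5.
This falls in the class 5 to under 10: L = 5, F = 17, f = 30, h = 5.
Median ≈ 5 + ((42.5 − 17) / 30) × 5 = 9.2500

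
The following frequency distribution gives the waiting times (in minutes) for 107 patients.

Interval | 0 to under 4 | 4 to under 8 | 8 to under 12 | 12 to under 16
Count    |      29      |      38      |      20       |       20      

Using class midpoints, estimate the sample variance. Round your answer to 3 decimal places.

18.116

Midpoints: 2, 6, 10, 14
n = 107, Σfm = 766, mean = 7.1589
Σfm² = 7404
Σf(m − x̄)² = Σfm² − (Σfm)²/n = 7404 − 766²/107 = 1920.2991
Sample variance = 1920.2991 / 106 = 18.1160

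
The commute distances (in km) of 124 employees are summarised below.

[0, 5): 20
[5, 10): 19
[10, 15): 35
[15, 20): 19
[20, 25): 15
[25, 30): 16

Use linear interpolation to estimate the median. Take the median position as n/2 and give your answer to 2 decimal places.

Cumulative frequencies: 20, 39, 74, 93, 108, 124
n = 124; position = n/2 = 62.
This falls in the class [10, 15): L = 10, F = 39, f = 35, h = 5.
Median ≈ 10 + ((62 − 39) / 35) × 5 = 13.2857

13.29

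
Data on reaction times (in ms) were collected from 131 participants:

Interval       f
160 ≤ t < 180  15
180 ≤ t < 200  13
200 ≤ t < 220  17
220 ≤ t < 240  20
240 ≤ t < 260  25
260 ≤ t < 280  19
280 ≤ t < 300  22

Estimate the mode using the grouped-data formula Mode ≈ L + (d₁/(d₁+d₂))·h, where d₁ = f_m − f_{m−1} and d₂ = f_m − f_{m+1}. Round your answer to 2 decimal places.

Modal class: 240 ≤ t < 260 (highest frequency 25).
d₁ = 25 − 20 = 5, d₂ = 25 − 19 = 6
Mode ≈ 240 + (5/(5+6)) × 20 = 240 + 9.0909 = 249.0909

249.09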